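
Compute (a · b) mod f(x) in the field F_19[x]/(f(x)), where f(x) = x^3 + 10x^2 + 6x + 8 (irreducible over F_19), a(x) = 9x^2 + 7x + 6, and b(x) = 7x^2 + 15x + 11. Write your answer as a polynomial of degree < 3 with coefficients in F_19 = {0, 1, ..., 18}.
a · b ≡ 15x^2 + 2x + 5 (mod f(x))

Multiply in F_19[x]: a(x)·b(x) = (9x^2 + 7x + 6)·(7x^2 + 15x + 11) = 6x^4 + 13x^3 + 18x^2 + 15x + 9. This has degree ≥ 3, so divide by f(x) over F_19: 6x^4 + 13x^3 + 18x^2 + 15x + 9 = (6x + 10)·(x^3 + 10x^2 + 6x + 8) + (15x^2 + 2x + 5). Hence a·b ≡ 15x^2 + 2x + 5 (mod f). (F_19[x]/(f) is a field with 19^3 = 6859 elements since f is irreducible of degree 3.)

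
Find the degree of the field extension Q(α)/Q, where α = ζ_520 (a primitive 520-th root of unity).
[Q(α):Q] = 192

The minimal polynomial of ζ_520 over Q is the 520-th cyclotomic polynomial Φ_520(x), which is irreducible over Q and has degree φ(520) = 192. Hence [Q(α):Q] = φ(520) = 192.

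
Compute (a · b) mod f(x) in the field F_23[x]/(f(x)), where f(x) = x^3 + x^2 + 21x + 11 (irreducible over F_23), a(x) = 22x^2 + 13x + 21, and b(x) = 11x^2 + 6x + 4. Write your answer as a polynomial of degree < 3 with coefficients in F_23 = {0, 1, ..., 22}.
a · b ≡ 20x^2 + 20x + 20 (mod f(x))

Multiply in F_23[x]: a(x)·b(x) = (22x^2 + 13x + 21)·(11x^2 + 6x + 4) = 12x^4 + 22x^3 + 6x^2 + 17x + 15. This has degree ≥ 3, so divide by f(x) over F_23: 12x^4 + 22x^3 + 6x^2 + 17x + 15 = (12x + 10)·(x^3 + x^2 + 21x + 11) + (20x^2 + 20x + 20). Hence a·b ≡ 20x^2 + 20x + 20 (mod f). (F_23[x]/(f) is a field with 23^3 = 12167 elements since f is irreducible of degree 3.)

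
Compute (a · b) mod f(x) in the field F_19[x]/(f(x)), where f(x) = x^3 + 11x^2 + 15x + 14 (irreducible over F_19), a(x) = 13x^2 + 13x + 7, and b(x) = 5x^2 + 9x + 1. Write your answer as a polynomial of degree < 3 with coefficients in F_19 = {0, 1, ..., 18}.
a · b ≡ 18x^2 + 17x + 2 (mod f(x))

Multiply in F_19[x]: a(x)·b(x) = (13x^2 + 13x + 7)·(5x^2 + 9x + 1) = 8x^4 + 11x^3 + 13x^2 + 7. This has degree ≥ 3, so divide by f(x) over F_19: 8x^4 + 11x^3 + 13x^2 + 7 = (8x + 18)·(x^3 + 11x^2 + 15x + 14) + (18x^2 + 17x + 2). Hence a·b ≡ 18x^2 + 17x + 2 (mod f). (F_19[x]/(f) is a field with 19^3 = 6859 elements since f is irreducible of degree 3.)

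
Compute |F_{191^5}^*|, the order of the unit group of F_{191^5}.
|F_{191^5}^*| = 254194901950

F_{191^5} has 191^5 = 254194901951 elements; its multiplicative group consists of all nonzero elements, so |F_{191^5}^*| = 254194901951 - 1 = 254194901950. (It is cyclic since any finite subgroup of the multiplicative group of a field is cyclic.)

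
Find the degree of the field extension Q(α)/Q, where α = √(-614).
[Q(α):Q] = 2

[Q(α):Q] equals the degree of the minimal polynomial of α. Here α^2 = -614 and x^2 + 614 is irreducible (d = -614 is squarefree, ≠ 1, hence not a square), so deg(m_α) = 2. Thus [Q(α):Q] = 2.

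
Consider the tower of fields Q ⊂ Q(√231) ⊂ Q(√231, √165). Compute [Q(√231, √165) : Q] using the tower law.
[Q(√231, √165) : Q] = 4

[Q(√231):Q] = 2 (min poly x^2 - 231, irreducible since 231 is squarefree > 1). For the top step, suppose √165 ∈ Q(√231), say √165 = c + d√231 with c, d ∈ Q. Squaring: 165 = c^2 + 231d^2 + 2cd√231. Since √231 ∉ Q this forces 2cd = 0. If d = 0 then √165 = c ∈ Q, contradicting 165 squarefree > 1. If c = 0 then 165 = 231d^2, so 231·165 = (231d)^2 is a perfect square in Q — but 231·165 = 38115 is not a perfect square (since 231 and 165 are distinct squarefree integers). Contradiction. Hence √165 ∉ Q(√231), so x^2 - 165 stays irreducible over Q(√231) and [Q(√231, √165) : Q(√231)] = 2. By the tower law, [Q(√231, √165) : Q] = 2 · 2 = 4.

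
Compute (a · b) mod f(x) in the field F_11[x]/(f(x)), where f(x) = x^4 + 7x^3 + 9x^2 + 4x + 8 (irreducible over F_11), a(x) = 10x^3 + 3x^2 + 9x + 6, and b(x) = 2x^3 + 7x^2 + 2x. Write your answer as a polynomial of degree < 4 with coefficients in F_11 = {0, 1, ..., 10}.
a · b ≡ 4x^3 + 7x^2 + 8x + 2 (mod f(x))

Multiply in F_11[x]: a(x)·b(x) = (10x^3 + 3x^2 + 9x + 6)·(2x^3 + 7x^2 + 2x) = 9x^6 + 10x^5 + 4x^4 + 4x^3 + 5x^2 + x. This has degree ≥ 4, so divide by f(x) over F_11: 9x^6 + 10x^5 + 4x^4 + 4x^3 + 5x^2 + x = (9x^2 + 2x + 8)·(x^4 + 7x^3 + 9x^2 + 4x + 8) + (4x^3 + 7x^2 + 8x + 2). Hence a·b ≡ 4x^3 + 7x^2 + 8x + 2 (mod f). (F_11[x]/(f) is a field with 11^4 = 14641 elements since f is irreducible of degree 4.)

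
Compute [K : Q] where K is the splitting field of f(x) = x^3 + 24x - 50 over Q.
[K : Q] = 6

By the rational root test, any rational root of the monic integer polynomial f(x) = x^3 + 24x - 50 must be an integer dividing the constant term -50, i.e. one of ±{1, 2, 5, 10, 25, 50}. Evaluating: f(1) = -25, f(-1) = -75, f(2) = 6, f(-2) = -106, f(5) = 195, f(-5) = -295, f(10) = 1190, f(-10) = -1290, f(25) = 16175, f(-25) = -16275, f(50) = 126150, f(-50) = -126250; none is 0, so f has no rational root and is therefore irreducible over Q (a cubic with no linear factor over a field is irreducible). For an irreducible cubic, the Galois group is A_3 or S_3 according as the discriminant disc(f) = -4a^3 - 27b^2 = -4·(24)^3 - 27·(-50)^2 = -122796 is or is not a square in Q. Here disc(f) = -122796 is not a perfect square in Q, so the Galois group of f over Q is not contained in A_3 and must be all of S_3. The splitting field has degree |S_3| = 6 over Q, so [K : Q] = 6.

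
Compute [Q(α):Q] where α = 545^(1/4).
[Q(α):Q] = 4

α is a root of x^4 - 545. By Eisenstein's criterion at the prime p = 5 (which divides the constant term 545 but p^2 = 25 does not, since 545 is squarefree), x^4 - 545 is irreducible over Q. Hence [Q(α):Q] = 4.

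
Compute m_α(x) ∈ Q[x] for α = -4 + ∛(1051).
m_α(x) = x^3 + 12x^2 + 48x - 987

Set β = α + 4 = ∛(1051), so β^3 = 1051. Then (α + 4)^3 - 1051 = 0, i.e. α is a root of g(x) = (x + 4)^3 - 1051 = x^3 + 12x^2 + 48x - 987. Since g(x) = h(x + 4) where h(x) = x^3 - 1051, and h is irreducible over Q (because 1051 is not a perfect cube, so h has no rational root, and a monic cubic with no rational root is irreducible), g is also irreducible (irreducibility is preserved under the substitution x → x + 4). Hence m_α(x) = x^3 + 12x^2 + 48x - 987.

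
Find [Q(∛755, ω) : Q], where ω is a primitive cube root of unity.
[Q(∛755, ω) : Q] = 6

[Q(∛755):Q] = 3 (min poly x^3 - 755, irreducible since 755 is not a perfect cube). [Q(ω):Q] = 2 (min poly x^2 + x + 1). Since Q(∛755) ⊂ R and ω ∉ R, we have ω ∉ Q(∛755), so x^2 + x + 1 remains irreducible over Q(∛755) and [Q(∛755, ω) : Q(∛755)] = 2. By the tower law, [Q(∛755, ω) : Q] = 3 · 2 = 6. (In fact Q(∛755, ω) is the splitting field of x^3 - 755 over Q.)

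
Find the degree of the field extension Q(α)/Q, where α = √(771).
[Q(α):Q] = 2

[Q(α):Q] equals the degree of the minimal polynomial of α. Here α^2 = 771 and x^2 - 771 is irreducible (d = 771 is squarefree, ≠ 1, hence not a square), so deg(m_α) = 2. Thus [Q(α):Q] = 2.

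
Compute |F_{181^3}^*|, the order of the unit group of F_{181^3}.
|F_{181^3}^*| = 5929740

F_{181^3} has 181^3 = 5929741 elements; its multiplicative group consists of all nonzero elements, so |F_{181^3}^*| = 5929741 - 1 = 5929740. (It is cyclic since any finite subgroup of the multiplicative group of a field is cyclic.)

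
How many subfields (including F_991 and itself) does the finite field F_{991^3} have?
F_{991^3} has 2 subfields

The subfields of F_{p^n} are exactly the fields F_{p^d} for d | n (each is the fixed field of the unique index-d subgroup of Gal(F_{p^n}/F_p) ≅ Z/nZ). The divisors of n = 3 are {1, 3}, giving 2 subfields: F_{991^1}, F_{991^3}.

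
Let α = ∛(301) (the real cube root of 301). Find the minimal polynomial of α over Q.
m_α(x) = x^3 - 301

α satisfies α^3 = 301, so x^3 - 301 annihilates α. By the rational root test, a rational root p/q (in lowest terms) of x^3 - 301 would satisfy p^3 = 301 q^3, forcing q = 1 and p^3 = 301; but 301 is not a perfect cube, contradiction. A monic cubic over Q with no rational root is irreducible (any nontrivial factorization would include a linear factor). Hence x^3 - 301 is the minimal polynomial of α, and in particular [Q(α):Q] = 3.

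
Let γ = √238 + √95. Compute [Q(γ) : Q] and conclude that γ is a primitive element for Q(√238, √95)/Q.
[Q(γ) : Q] = 4 (equivalently, Q(γ) = Q(√238, √95))

Obviously Q(γ) ⊆ Q(√238, √95), and [Q(√238, √95):Q] = 4 (since 238, 95 are distinct squarefree integers > 1 with 22610 not a perfect square). To show equality we compute the minimal polynomial of γ. From γ = √238 + √95: γ^2 = 238 + 2√(22610) + 95 = 333 + 2√(22610), so γ^2 - 333 = 2√(22610); squaring, (γ^2 - 333)^2 = 4·22610, i.e. γ^4 - 666γ^2 + 110889 - 90440 = 0, i.e. γ^4 - 666γ^2 + 20449 = 0. So γ is a root of x^4 - 666x^2 + 20449. This polynomial is irreducible over Q: it has no rational root (each ±√238 ± √95 is irrational), and any factorization into two quadratics over Q would force √(22610) ∈ Q (pairing opposite roots) or √238, √95 ∈ Q (other pairings), all impossible. Hence [Q(γ):Q] = 4 = [Q(√238, √95):Q], so Q(γ) = Q(√238, √95).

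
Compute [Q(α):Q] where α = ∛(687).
[Q(α):Q] = 3

The minimal polynomial of α is x^3 - 687, irreducible over Q since 687 is not a perfect cube (so x^3 - 687 has no rational root). Hence [Q(α):Q] = deg(m_α) = 3.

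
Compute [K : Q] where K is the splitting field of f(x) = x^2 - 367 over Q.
[K : Q] = 2

f(x) = x^2 - 367 factors as (x - √367)(x + √367). The splitting field is K = Q(√367). Since 367 is squarefree and > 1, it is not a perfect square, so x^2 - 367 is irreducible over Q and [Q(√367) : Q] = 2. Hence [K : Q] = 2.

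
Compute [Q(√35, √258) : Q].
[Q(√35, √258) : Q] = 4

[Q(√35):Q] = 2 (min poly x^2 - 35, irreducible since 35 is squarefree > 1). For the top step, suppose √258 ∈ Q(√35), say √258 = c + d√35 with c, d ∈ Q. Squaring: 258 = c^2 + 35d^2 + 2cd√35. Since √35 ∉ Q this forces 2cd = 0. If d = 0 then √258 = c ∈ Q, contradicting 258 squarefree > 1. If c = 0 then 258 = 35d^2, so 35·258 = (35d)^2 is a perfect square in Q — but 35·258 = 9030 is not a perfect square (since 35 and 258 are distinct squarefree integers). Contradiction. Hence √258 ∉ Q(√35), so x^2 - 258 stays irreducible over Q(√35) and [Q(√35, √258) : Q(√35)] = 2. By the tower law, [Q(√35, √258) : Q] = 2 · 2 = 4.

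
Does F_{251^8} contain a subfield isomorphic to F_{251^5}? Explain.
No: F_{251^5} is not a subfield of F_{251^8}

F_{p^m} embeds in F_{p^n} iff m | n. Here 5 ∤ 8 (since 8 = 1·5 + 3 with remainder 3 ≠ 0), so F_{251^5} is not a subfield of F_{251^8}. Equivalently: if it were, the tower law would give 5 = [F_{251^5}:F_251] dividing [F_{251^8}:F_251] = 8, contradiction.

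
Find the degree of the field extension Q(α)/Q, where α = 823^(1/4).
[Q(α):Q] = 4

α is a root of x^4 - 823. By Eisenstein's criterion at the prime p = 823 (which divides the constant term 823 but p^2 = 677329 does not, since 823 is squarefree), x^4 - 823 is irreducible over Q. Hence [Q(α):Q] = 4.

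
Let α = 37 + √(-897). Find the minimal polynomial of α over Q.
m_α(x) = x^2 - 74x + 2266

From α - 37 = √(-897), squaring gives (α - 37)^2 = -897, i.e. α^2 - 74α + 1369 = -897, so α^2 - 74α + 2266 = 0. The discriminant of x^2 - 74x + 2266 is (-74)^2 - 4·(2266) = 5476 - 9064 = -3588, and 4·(-897) is not a perfect square in Q since -897 is squarefree and ≠ 1. Hence x^2 - 74x + 2266 is irreducible over Q and is the minimal polynomial of α.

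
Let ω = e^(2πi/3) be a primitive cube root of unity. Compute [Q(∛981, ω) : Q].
[Q(∛981, ω) : Q] = 6

[Q(∛981):Q] = 3 (min poly x^3 - 981, irreducible since 981 is not a perfect cube). [Q(ω):Q] = 2 (min poly x^2 + x + 1). Since Q(∛981) ⊂ R and ω ∉ R, we have ω ∉ Q(∛981), so x^2 + x + 1 remains irreducible over Q(∛981) and [Q(∛981, ω) : Q(∛981)] = 2. By the tower law, [Q(∛981, ω) : Q] = 3 · 2 = 6. (In fact Q(∛981, ω) is the splitting field of x^3 - 981 over Q.)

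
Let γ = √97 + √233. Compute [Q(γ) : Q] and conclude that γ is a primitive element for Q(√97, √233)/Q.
[Q(γ) : Q] = 4 (equivalently, Q(γ) = Q(√97, √233))

Obviously Q(γ) ⊆ Q(√97, √233), and [Q(√97, √233):Q] = 4 (since 97, 233 are distinct squarefree integers > 1 with 22601 not a perfect square). To show equality we compute the minimal polynomial of γ. From γ = √97 + √233: γ^2 = 97 + 2√(22601) + 233 = 330 + 2√(22601), so γ^2 - 330 = 2√(22601); squaring, (γ^2 - 330)^2 = 4·22601, i.e. γ^4 - 660γ^2 + 108900 - 90404 = 0, i.e. γ^4 - 660γ^2 + 18496 = 0. So γ is a root of x^4 - 660x^2 + 18496. This polynomial is irreducible over Q: it has no rational root (each ±√97 ± √233 is irrational), and any factorization into two quadratics over Q would force √(22601) ∈ Q (pairing opposite roots) or √97, √233 ∈ Q (other pairings), all impossible. Hence [Q(γ):Q] = 4 = [Q(√97, √233):Q], so Q(γ) = Q(√97, √233).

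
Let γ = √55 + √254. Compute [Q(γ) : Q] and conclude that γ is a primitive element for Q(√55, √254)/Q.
[Q(γ) : Q] = 4 (equivalently, Q(γ) = Q(√55, √254))

Obviously Q(γ) ⊆ Q(√55, √254), and [Q(√55, √254):Q] = 4 (since 55, 254 are distinct squarefree integers > 1 with 13970 not a perfect square). To show equality we compute the minimal polynomial of γ. From γ = √55 + √254: γ^2 = 55 + 2√(13970) + 254 = 309 + 2√(13970), so γ^2 - 309 = 2√(13970); squaring, (γ^2 - 309)^2 = 4·13970, i.e. γ^4 - 618γ^2 + 95481 - 55880 = 0, i.e. γ^4 - 618γ^2 + 39601 = 0. So γ is a root of x^4 - 618x^2 + 39601. This polynomial is irreducible over Q: it has no rational root (each ±√55 ± √254 is irrational), and any factorization into two quadratics over Q would force √(13970) ∈ Q (pairing opposite roots) or √55, √254 ∈ Q (other pairings), all impossible. Hence [Q(γ):Q] = 4 = [Q(√55, √254):Q], so Q(γ) = Q(√55, √254).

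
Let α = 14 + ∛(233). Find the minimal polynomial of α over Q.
m_α(x) = x^3 - 42x^2 + 588x - 2977

Set β = α - 14 = ∛(233), so β^3 = 233. Then (α - 14)^3 - 233 = 0, i.e. α is a root of g(x) = (x - 14)^3 - 233 = x^3 - 42x^2 + 588x - 2977. Since g(x) = h(x - 14) where h(x) = x^3 - 233, and h is irreducible over Q (because 233 is not a perfect cube, so h has no rational root, and a monic cubic with no rational root is irreducible), g is also irreducible (irreducibility is preserved under the substitution x → x - 14). Hence m_α(x) = x^3 - 42x^2 + 588x - 2977.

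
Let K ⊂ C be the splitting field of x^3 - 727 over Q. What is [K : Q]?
[K : Q] = 6

The roots of x^3 - 727 are ∛727, ω∛727, ω^2∛727 where ω = e^(2πi/3) is a primitive cube root of unity, so K = Q(∛727, ω). Now [Q(∛727):Q] = 3 (since 727 is not a perfect cube, x^3 - 727 is irreducible) and [Q(ω):Q] = 2. Both 2 and 3 divide [K:Q], and [K:Q] ≤ 3·2 = 6, so [K:Q] = 6. (Equivalently: Q(∛727) ⊂ R but ω ∉ R, so [K : Q(∛727)] = 2.)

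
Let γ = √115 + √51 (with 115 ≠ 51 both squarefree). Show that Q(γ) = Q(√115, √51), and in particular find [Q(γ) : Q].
[Q(γ) : Q] = 4 (equivalently, Q(γ) = Q(√115, √51))

Obviously Q(γ) ⊆ Q(√115, √51), and [Q(√115, √51):Q] = 4 (since 115, 51 are distinct squarefree integers > 1 with 5865 not a perfect square). To show equality we compute the minimal polynomial of γ. From γ = √115 + √51: γ^2 = 115 + 2√(5865) + 51 = 166 + 2√(5865), so γ^2 - 166 = 2√(5865); squaring, (γ^2 - 166)^2 = 4·5865, i.e. γ^4 - 332γ^2 + 27556 - 23460 = 0, i.e. γ^4 - 332γ^2 + 4096 = 0. So γ is a root of x^4 - 332x^2 + 4096. This polynomial is irreducible over Q: it has no rational root (each ±√115 ± √51 is irrational), and any factorization into two quadratics over Q would force √(5865) ∈ Q (pairing opposite roots) or √115, √51 ∈ Q (other pairings), all impossible. Hence [Q(γ):Q] = 4 = [Q(√115, √51):Q], so Q(γ) = Q(√115, √51).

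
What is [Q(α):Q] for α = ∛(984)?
[Q(α):Q] = 3

The minimal polynomial of α is x^3 - 984, irreducible over Q since 984 is not a perfect cube (so x^3 - 984 has no rational root). Hence [Q(α):Q] = deg(m_α) = 3.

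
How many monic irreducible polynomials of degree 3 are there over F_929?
There are 267254720 monic irreducible polynomials of degree 3 over F_929

Each element of F_{929^3} that lies in no proper subfield is a root of exactly one monic irreducible of degree 3 over F_929, and each such polynomial has 3 distinct roots in F_{929^3}. By Möbius inversion the count is N_929(3) = (1/3) Σ_{d|3} μ(3/d) · 929^d = (1/3)(μ(3)·929^1 + μ(1)·929^3) = 801764160/3 = 267254720.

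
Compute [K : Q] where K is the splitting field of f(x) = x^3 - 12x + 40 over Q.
[K : Q] = 6

By the rational root test, any rational root of the monic integer polynomial f(x) = x^3 - 12x + 40 must be an integer dividing the constant term 40, i.e. one of ±{1, 2, 4, 5, 8, 10, 20, 40}. Evaluating: f(1) = 29, f(-1) = 51, f(2) = 24, f(-2) = 56, f(4) = 56, f(-4) = 24, f(5) = 105, f(-5) = -25, f(8) = 456, f(-8) = -376, f(10) = 920, f(-10) = -840, f(20) = 7800, f(-20) = -7720, f(40) = 63560, f(-40) = -63480; none is 0, so f has no rational root and is therefore irreducible over Q (a cubic with no linear factor over a field is irreducible). For an irreducible cubic, the Galois group is A_3 or S_3 according as the discriminant disc(f) = -4a^3 - 27b^2 = -4·(-12)^3 - 27·(40)^2 = -36288 is or is not a square in Q. Here disc(f) = -36288 is not a perfect square in Q, so the Galois group of f over Q is not contained in A_3 and must be all of S_3. The splitting field has degree |S_3| = 6 over Q, so [K : Q] = 6.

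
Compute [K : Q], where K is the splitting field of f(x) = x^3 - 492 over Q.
[K : Q] = 6

The roots of x^3 - 492 are ∛492, ω∛492, ω^2∛492 where ω = e^(2πi/3) is a primitive cube root of unity, so K = Q(∛492, ω). Now [Q(∛492):Q] = 3 (since 492 is not a perfect cube, x^3 - 492 is irreducible) and [Q(ω):Q] = 2. Both 2 and 3 divide [K:Q], and [K:Q] ≤ 3·2 = 6, so [K:Q] = 6. (Equivalently: Q(∛492) ⊂ R but ω ∉ R, so [K : Q(∛492)] = 2.)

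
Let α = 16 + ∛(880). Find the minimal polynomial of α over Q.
m_α(x) = x^3 - 48x^2 + 768x - 4976

Set β = α - 16 = ∛(880), so β^3 = 880. Then (α - 16)^3 - 880 = 0, i.e. α is a root of g(x) = (x - 16)^3 - 880 = x^3 - 48x^2 + 768x - 4976. Since g(x) = h(x - 16) where h(x) = x^3 - 880, and h is irreducible over Q (because 880 is not a perfect cube, so h has no rational root, and a monic cubic with no rational root is irreducible), g is also irreducible (irreducibility is preserved under the substitution x → x - 16). Hence m_α(x) = x^3 - 48x^2 + 768x - 4976.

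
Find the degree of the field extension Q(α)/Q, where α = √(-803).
[Q(α):Q] = 2

[Q(α):Q] equals the degree of the minimal polynomial of α. Here α^2 = -803 and x^2 + 803 is irreducible (d = -803 is squarefree, ≠ 1, hence not a square), so deg(m_α) = 2. Thus [Q(α):Q] = 2.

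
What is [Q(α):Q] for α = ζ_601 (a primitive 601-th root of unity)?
[Q(α):Q] = 600

The minimal polynomial of ζ_601 over Q is the 601-th cyclotomic polynomial Φ_601(x), which is irreducible over Q and has degree φ(601) = 600. Hence [Q(α):Q] = φ(601) = 600.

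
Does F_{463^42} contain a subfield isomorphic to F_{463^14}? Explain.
Yes: F_{463^14} is a subfield of F_{463^42}

F_{p^m} embeds in F_{p^n} iff m | n (since F_{p^n} is the splitting field of x^(p^n) - x, and F_{p^m} ⊂ F_{p^n} forces p^n to be a power of p^m, i.e. m | n; conversely if m | n then every root of x^(p^m) - x is a root of x^(p^n) - x). Here 14 | 42 (since 42 = 3·14), so F_{463^14} is a subfield of F_{463^42}, and [F_{463^42} : F_{463^14}] = 42/14 = 3.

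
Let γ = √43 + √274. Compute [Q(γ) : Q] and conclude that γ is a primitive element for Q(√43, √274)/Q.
[Q(γ) : Q] = 4 (equivalently, Q(γ) = Q(√43, √274))

Obviously Q(γ) ⊆ Q(√43, √274), and [Q(√43, √274):Q] = 4 (since 43, 274 are distinct squarefree integers > 1 with 11782 not a perfect square). To show equality we compute the minimal polynomial of γ. From γ = √43 + √274: γ^2 = 43 + 2√(11782) + 274 = 317 + 2√(11782), so γ^2 - 317 = 2√(11782); squaring, (γ^2 - 317)^2 = 4·11782, i.e. γ^4 - 634γ^2 + 100489 - 47128 = 0, i.e. γ^4 - 634γ^2 + 53361 = 0. So γ is a root of x^4 - 634x^2 + 53361. This polynomial is irreducible over Q: it has no rational root (each ±√43 ± √274 is irrational), and any factorization into two quadratics over Q would force √(11782) ∈ Q (pairing opposite roots) or √43, √274 ∈ Q (other pairings), all impossible. Hence [Q(γ):Q] = 4 = [Q(√43, √274):Q], so Q(γ) = Q(√43, √274).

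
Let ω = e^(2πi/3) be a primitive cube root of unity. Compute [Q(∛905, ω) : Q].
[Q(∛905, ω) : Q] = 6

[Q(∛905):Q] = 3 (min poly x^3 - 905, irreducible since 905 is not a perfect cube). [Q(ω):Q] = 2 (min poly x^2 + x + 1). Since Q(∛905) ⊂ R and ω ∉ R, we have ω ∉ Q(∛905), so x^2 + x + 1 remains irreducible over Q(∛905) and [Q(∛905, ω) : Q(∛905)] = 2. By the tower law, [Q(∛905, ω) : Q] = 3 · 2 = 6. (In fact Q(∛905, ω) is the splitting field of x^3 - 905 over Q.)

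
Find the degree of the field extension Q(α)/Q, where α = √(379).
[Q(α):Q] = 2

[Q(α):Q] equals the degree of the minimal polynomial of α. Here α^2 = 379 and x^2 - 379 is irreducible (d = 379 is squarefree, ≠ 1, hence not a square), so deg(m_α) = 2. Thus [Q(α):Q] = 2.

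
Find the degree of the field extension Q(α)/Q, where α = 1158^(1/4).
[Q(α):Q] = 4

α is a root of x^4 - 1158. By Eisenstein's criterion at the prime p = 2 (which divides the constant term 1158 but p^2 = 4 does not, since 1158 is squarefree), x^4 - 1158 is irreducible over Q. Hence [Q(α):Q] = 4.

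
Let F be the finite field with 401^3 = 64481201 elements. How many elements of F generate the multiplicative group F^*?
There are φ(64481200) = 22106880 primitive elements

F_q^* is cyclic of order q - 1 = 64481200. A cyclic group of order m has exactly φ(m) generators. Here m = 64481200 = 2^4 · 5^2 · 7 · 23029, so the number of primitive elements is φ(64481200) = 22106880.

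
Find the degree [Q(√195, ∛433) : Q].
[Q(√195, ∛433) : Q] = 6

Let L = Q(√195, ∛433). Since Q(√195) ⊂ L and [Q(√195):Q] = 2, the tower law gives 2 | [L:Q]. Likewise Q(∛433) ⊂ L with [Q(∛433):Q] = 3 (because 433 is not a perfect cube), so 3 | [L:Q]. As gcd(2,3) = 1, [L:Q] is divisible by 6. Conversely L is generated over Q by √195 and ∛433, so [L:Q] ≤ 2·3 = 6. Therefore [Q(√195, ∛433) : Q] = 6.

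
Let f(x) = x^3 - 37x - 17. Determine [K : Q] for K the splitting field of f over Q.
[K : Q] = 6

By the rational root test, any rational root of the monic integer polynomial f(x) = x^3 - 37x - 17 must be an integer dividing the constant term -17, i.e. one of ±{1, 17}. Evaluating: f(1) = -53, f(-1) = 19, f(17) = 4267, f(-17) = -4301; none is 0, so f has no rational root and is therefore irreducible over Q (a cubic with no linear factor over a field is irreducible). For an irreducible cubic, the Galois group is A_3 or S_3 according as the discriminant disc(f) = -4a^3 - 27b^2 = -4·(-37)^3 - 27·(-17)^2 = 194809 is or is not a square in Q. Here disc(f) = 194809 is not a perfect square in Q, so the Galois group of f over Q is not contained in A_3 and must be all of S_3. The splitting field has degree |S_3| = 6 over Q, so [K : Q] = 6.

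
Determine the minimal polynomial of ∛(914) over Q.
m_α(x) = x^3 - 914

α satisfies α^3 = 914, so x^3 - 914 annihilates α. By the rational root test, a rational root p/q (in lowest terms) of x^3 - 914 would satisfy p^3 = 914 q^3, forcing q = 1 and p^3 = 914; but 914 is not a perfect cube, contradiction. A monic cubic over Q with no rational root is irreducible (any nontrivial factorization would include a linear factor). Hence x^3 - 914 is the minimal polynomial of α, and in particular [Q(α):Q] = 3.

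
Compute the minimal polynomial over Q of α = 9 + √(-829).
m_α(x) = x^2 - 18x + 910

From α - 9 = √(-829), squaring gives (α - 9)^2 = -829, i.e. α^2 - 18α + 81 = -829, so α^2 - 18α + 910 = 0. The discriminant of x^2 - 18x + 910 is (-18)^2 - 4·(910) = 324 - 3640 = -3316, and 4·(-829) is not a perfect square in Q since -829 is squarefree and ≠ 1. Hence x^2 - 18x + 910 is irreducible over Q and is the minimal polynomial of α.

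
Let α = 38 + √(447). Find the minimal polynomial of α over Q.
m_α(x) = x^2 - 76x + 997

From α - 38 = √(447), squaring gives (α - 38)^2 = 447, i.e. α^2 - 76α + 1444 = 447, so α^2 - 76α + 997 = 0. The discriminant of x^2 - 76x + 997 is (-76)^2 - 4·(997) = 5776 - 3988 = 1788, and 4·(447) is not a perfect square in Q since 447 is squarefree and ≠ 1. Hence x^2 - 76x + 997 is irreducible over Q and is the minimal polynomial of α.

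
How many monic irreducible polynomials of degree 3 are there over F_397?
There are 20856792 monic irreducible polynomials of degree 3 over F_397

Each element of F_{397^3} that lies in no proper subfield is a root of exactly one monic irreducible of degree 3 over F_397, and each such polynomial has 3 distinct roots in F_{397^3}. By Möbius inversion the count is N_397(3) = (1/3) Σ_{d|3} μ(3/d) · 397^d = (1/3)(μ(3)·397^1 + μ(1)·397^3) = 62570376/3 = 20856792.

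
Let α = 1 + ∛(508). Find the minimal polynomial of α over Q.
m_α(x) = x^3 - 3x^2 + 3x - 509

Set β = α - 1 = ∛(508), so β^3 = 508. Then (α - 1)^3 - 508 = 0, i.e. α is a root of g(x) = (x - 1)^3 - 508 = x^3 - 3x^2 + 3x - 509. Since g(x) = h(x - 1) where h(x) = x^3 - 508, and h is irreducible over Q (because 508 is not a perfect cube, so h has no rational root, and a monic cubic with no rational root is irreducible), g is also irreducible (irreducibility is preserved under the substitution x → x - 1). Hence m_α(x) = x^3 - 3x^2 + 3x - 509.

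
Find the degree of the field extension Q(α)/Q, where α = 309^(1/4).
[Q(α):Q] = 4

α is a root of x^4 - 309. By Eisenstein's criterion at the prime p = 3 (which divides the constant term 309 but p^2 = 9 does not, since 309 is squarefree), x^4 - 309 is irreducible over Q. Hence [Q(α):Q] = 4.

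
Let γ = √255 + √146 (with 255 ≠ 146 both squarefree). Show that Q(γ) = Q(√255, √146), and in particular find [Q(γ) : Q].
[Q(γ) : Q] = 4 (equivalently, Q(γ) = Q(√255, √146))

Obviously Q(γ) ⊆ Q(√255, √146), and [Q(√255, √146):Q] = 4 (since 255, 146 are distinct squarefree integers > 1 with 37230 not a perfect square). To show equality we compute the minimal polynomial of γ. From γ = √255 + √146: γ^2 = 255 + 2√(37230) + 146 = 401 + 2√(37230), so γ^2 - 401 = 2√(37230); squaring, (γ^2 - 401)^2 = 4·37230, i.e. γ^4 - 802γ^2 + 160801 - 148920 = 0, i.e. γ^4 - 802γ^2 + 11881 = 0. So γ is a root of x^4 - 802x^2 + 11881. This polynomial is irreducible over Q: it has no rational root (each ±√255 ± √146 is irrational), and any factorization into two quadratics over Q would force √(37230) ∈ Q (pairing opposite roots) or √255, √146 ∈ Q (other pairings), all impossible. Hence [Q(γ):Q] = 4 = [Q(√255, √146):Q], so Q(γ) = Q(√255, √146).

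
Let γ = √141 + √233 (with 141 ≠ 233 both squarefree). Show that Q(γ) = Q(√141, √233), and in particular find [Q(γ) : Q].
[Q(γ) : Q] = 4 (equivalently, Q(γ) = Q(√141, √233))

Obviously Q(γ) ⊆ Q(√141, √233), and [Q(√141, √233):Q] = 4 (since 141, 233 are distinct squarefree integers > 1 with 32853 not a perfect square). To show equality we compute the minimal polynomial of γ. From γ = √141 + √233: γ^2 = 141 + 2√(32853) + 233 = 374 + 2√(32853), so γ^2 - 374 = 2√(32853); squaring, (γ^2 - 374)^2 = 4·32853, i.e. γ^4 - 748γ^2 + 139876 - 131412 = 0, i.e. γ^4 - 748γ^2 + 8464 = 0. So γ is a root of x^4 - 748x^2 + 8464. This polynomial is irreducible over Q: it has no rational root (each ±√141 ± √233 is irrational), and any factorization into two quadratics over Q would force √(32853) ∈ Q (pairing opposite roots) or √141, √233 ∈ Q (other pairings), all impossible. Hence [Q(γ):Q] = 4 = [Q(√141, √233):Q], so Q(γ) = Q(√141, √233).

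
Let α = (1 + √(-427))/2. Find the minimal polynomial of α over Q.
m_α(x) = x^2 - x + 107

From 2α - 1 = √(-427), squaring gives (2α - 1)^2 = -427, i.e. 4α^2 - 4α + 1 = -427, so α^2 - α + (1 + 427)/4 = 0. Since -427 ≡ 1 (mod 4), (1 + 427)/4 = 107 ∈ Z. The polynomial x^2 - x + 107 has discriminant 1 - 4·(107) = -427, which is not a perfect square in Q (d = -427 is squarefree and ≠ 1), so x^2 - x + 107 is irreducible over Q. It is the minimal polynomial of α.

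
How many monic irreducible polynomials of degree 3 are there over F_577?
There are 64033152 monic irreducible polynomials of degree 3 over F_577

Each element of F_{577^3} that lies in no proper subfield is a root of exactly one monic irreducible of degree 3 over F_577, and each such polynomial has 3 distinct roots in F_{577^3}. By Möbius inversion the count is N_577(3) = (1/3) Σ_{d|3} μ(3/d) · 577^d = (1/3)(μ(3)·577^1 + μ(1)·577^3) = 192099456/3 = 64033152.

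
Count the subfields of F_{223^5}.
F_{223^5} has 2 subfields

The subfields of F_{p^n} are exactly the fields F_{p^d} for d | n (each is the fixed field of the unique index-d subgroup of Gal(F_{p^n}/F_p) ≅ Z/nZ). The divisors of n = 5 are {1, 5}, giving 2 subfields: F_{223^1}, F_{223^5}.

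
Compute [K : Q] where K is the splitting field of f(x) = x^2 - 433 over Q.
[K : Q] = 2

f(x) = x^2 - 433 factors as (x - √433)(x + √433). The splitting field is K = Q(√433). Since 433 is squarefree and > 1, it is not a perfect square, so x^2 - 433 is irreducible over Q and [Q(√433) : Q] = 2. Hence [K : Q] = 2.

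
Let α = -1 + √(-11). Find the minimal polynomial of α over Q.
m_α(x) = x^2 + 2x + 12

From α + 1 = √(-11), squaring gives (α + 1)^2 = -11, i.e. α^2 + 2α + 1 = -11, so α^2 + 2α + 12 = 0. The discriminant of x^2 + 2x + 12 is (2)^2 - 4·(12) = 4 - 48 = -44, and 4·(-11) is not a perfect square in Q since -11 is squarefree and ≠ 1. Hence x^2 + 2x + 12 is irreducible over Q and is the minimal polynomial of α.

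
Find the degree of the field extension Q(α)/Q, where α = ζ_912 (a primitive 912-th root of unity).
[Q(α):Q] = 288

The minimal polynomial of ζ_912 over Q is the 912-th cyclotomic polynomial Φ_912(x), which is irreducible over Q and has degree φ(912) = 288. Hence [Q(α):Q] = φ(912) = 288.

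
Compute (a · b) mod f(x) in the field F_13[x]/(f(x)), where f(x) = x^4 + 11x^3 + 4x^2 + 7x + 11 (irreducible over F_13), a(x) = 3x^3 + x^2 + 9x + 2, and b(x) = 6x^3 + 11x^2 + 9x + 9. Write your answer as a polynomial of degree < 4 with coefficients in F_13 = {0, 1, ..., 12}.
a · b ≡ 9x^3 + 9x^2 + 8x + 7 (mod f(x))

Multiply in F_13[x]: a(x)·b(x) = (3x^3 + x^2 + 9x + 2)·(6x^3 + 11x^2 + 9x + 9) = 5x^6 + x^4 + 4x^3 + 8x^2 + 8x + 5. This has degree ≥ 4, so divide by f(x) over F_13: 5x^6 + x^4 + 4x^3 + 8x^2 + 8x + 5 = (5x^2 + 10x + 1)·(x^4 + 11x^3 + 4x^2 + 7x + 11) + (9x^3 + 9x^2 + 8x + 7). Hence a·b ≡ 9x^3 + 9x^2 + 8x + 7 (mod f). (F_13[x]/(f) is a field with 13^4 = 28561 elements since f is irreducible of degree 4.)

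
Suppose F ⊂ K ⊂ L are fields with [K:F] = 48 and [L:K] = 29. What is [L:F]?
[L:F] = 1392

The tower law says that for any tower of field extensions F ⊂ K ⊂ L with finite degrees, [L:F] = [L:K] · [K:F]. Here this gives [L:F] = 29 · 48 = 1392.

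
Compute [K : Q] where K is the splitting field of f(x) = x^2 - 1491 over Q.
[K : Q] = 2

f(x) = x^2 - 1491 factors as (x - √1491)(x + √1491). The splitting field is K = Q(√1491). Since 1491 is squarefree and > 1, it is not a perfect square, so x^2 - 1491 is irreducible over Q and [Q(√1491) : Q] = 2. Hence [K : Q] = 2.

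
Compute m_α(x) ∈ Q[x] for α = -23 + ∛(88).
m_α(x) = x^3 + 69x^2 + 1587x + 12079

Set β = α + 23 = ∛(88), so β^3 = 88. Then (α + 23)^3 - 88 = 0, i.e. α is a root of g(x) = (x + 23)^3 - 88 = x^3 + 69x^2 + 1587x + 12079. Since g(x) = h(x + 23) where h(x) = x^3 - 88, and h is irreducible over Q (because 88 is not a perfect cube, so h has no rational root, and a monic cubic with no rational root is irreducible), g is also irreducible (irreducibility is preserved under the substitution x → x + 23). Hence m_α(x) = x^3 + 69x^2 + 1587x + 12079.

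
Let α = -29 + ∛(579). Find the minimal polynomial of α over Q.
m_α(x) = x^3 + 87x^2 + 2523x + 23810

Set β = α + 29 = ∛(579), so β^3 = 579. Then (α + 29)^3 - 579 = 0, i.e. α is a root of g(x) = (x + 29)^3 - 579 = x^3 + 87x^2 + 2523x + 23810. Since g(x) = h(x + 29) where h(x) = x^3 - 579, and h is irreducible over Q (because 579 is not a perfect cube, so h has no rational root, and a monic cubic with no rational root is irreducible), g is also irreducible (irreducibility is preserved under the substitution x → x + 29). Hence m_α(x) = x^3 + 87x^2 + 2523x + 23810.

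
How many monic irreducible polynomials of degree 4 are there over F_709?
There are 63171921270 monic irreducible polynomials of degree 4 over F_709

Each element of F_{709^4} that lies in no proper subfield is a root of exactly one monic irreducible of degree 4 over F_709, and each such polynomial has 4 distinct roots in F_{709^4}. By Möbius inversion the count is N_709(4) = (1/4) Σ_{d|4} μ(4/d) · 709^d = (1/4)(μ(4)·709^1 + μ(2)·709^2 + μ(1)·709^4) = 252687685080/4 = 63171921270.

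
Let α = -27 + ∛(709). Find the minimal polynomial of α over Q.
m_α(x) = x^3 + 81x^2 + 2187x + 18974

Set β = α + 27 = ∛(709), so β^3 = 709. Then (α + 27)^3 - 709 = 0, i.e. α is a root of g(x) = (x + 27)^3 - 709 = x^3 + 81x^2 + 2187x + 18974. Since g(x) = h(x + 27) where h(x) = x^3 - 709, and h is irreducible over Q (because 709 is not a perfect cube, so h has no rational root, and a monic cubic with no rational root is irreducible), g is also irreducible (irreducibility is preserved under the substitution x → x + 27). Hence m_α(x) = x^3 + 81x^2 + 2187x + 18974.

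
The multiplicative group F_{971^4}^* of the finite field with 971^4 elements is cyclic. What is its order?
|F_{971^4}^*| = 888949151280

F_{971^4} has 971^4 = 888949151281 elements; its multiplicative group consists of all nonzero elements, so |F_{971^4}^*| = 888949151281 - 1 = 888949151280. (It is cyclic since any finite subgroup of the multiplicative group of a field is cyclic.)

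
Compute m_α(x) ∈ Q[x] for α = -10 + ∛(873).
m_α(x) = x^3 + 30x^2 + 300x + 127

Set β = α + 10 = ∛(873), so β^3 = 873. Then (α + 10)^3 - 873 = 0, i.e. α is a root of g(x) = (x + 10)^3 - 873 = x^3 + 30x^2 + 300x + 127. Since g(x) = h(x + 10) where h(x) = x^3 - 873, and h is irreducible over Q (because 873 is not a perfect cube, so h has no rational root, and a monic cubic with no rational root is irreducible), g is also irreducible (irreducibility is preserved under the substitution x → x + 10). Hence m_α(x) = x^3 + 30x^2 + 300x + 127.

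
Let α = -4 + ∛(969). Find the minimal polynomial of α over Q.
m_α(x) = x^3 + 12x^2 + 48x - 905

Set β = α + 4 = ∛(969), so β^3 = 969. Then (α + 4)^3 - 969 = 0, i.e. α is a root of g(x) = (x + 4)^3 - 969 = x^3 + 12x^2 + 48x - 905. Since g(x) = h(x + 4) where h(x) = x^3 - 969, and h is irreducible over Q (because 969 is not a perfect cube, so h has no rational root, and a monic cubic with no rational root is irreducible), g is also irreducible (irreducibility is preserved under the substitution x → x + 4). Hence m_α(x) = x^3 + 12x^2 + 48x - 905.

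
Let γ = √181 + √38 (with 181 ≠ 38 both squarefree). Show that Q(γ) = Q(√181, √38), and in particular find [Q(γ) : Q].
[Q(γ) : Q] = 4 (equivalently, Q(γ) = Q(√181, √38))

Obviously Q(γ) ⊆ Q(√181, √38), and [Q(√181, √38):Q] = 4 (since 181, 38 are distinct squarefree integers > 1 with 6878 not a perfect square). To show equality we compute the minimal polynomial of γ. From γ = √181 + √38: γ^2 = 181 + 2√(6878) + 38 = 219 + 2√(6878), so γ^2 - 219 = 2√(6878); squaring, (γ^2 - 219)^2 = 4·6878, i.e. γ^4 - 438γ^2 + 47961 - 27512 = 0, i.e. γ^4 - 438γ^2 + 20449 = 0. So γ is a root of x^4 - 438x^2 + 20449. This polynomial is irreducible over Q: it has no rational root (each ±√181 ± √38 is irrational), and any factorization into two quadratics over Q would force √(6878) ∈ Q (pairing opposite roots) or √181, √38 ∈ Q (other pairings), all impossible. Hence [Q(γ):Q] = 4 = [Q(√181, √38):Q], so Q(γ) = Q(√181, √38).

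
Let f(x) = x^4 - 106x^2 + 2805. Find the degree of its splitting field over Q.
[K : Q] = 4

Solving the quadratic in x^2: x^2 = (106 ± √(106^2 - 4·2805))/2 = (106 ± √16)/2 = (106 ± 4)/2, giving x^2 = 55 or x^2 = 51. So f(x) = (x^2 - 55)(x^2 - 51) and the roots of f are ±√55, ±√51. Hence the splitting field is K = Q(√55, √51). Since 55 and 51 are distinct squarefree integers > 1, their product 2805 is not a perfect square, so √51 ∉ Q(√55). By the tower law [K:Q] = [Q(√55,√51):Q(√55)] · [Q(√55):Q] = 2 · 2 = 4.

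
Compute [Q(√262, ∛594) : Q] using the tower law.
[Q(√262, ∛594) : Q] = 6

Let L = Q(√262, ∛594). Since Q(√262) ⊂ L and [Q(√262):Q] = 2, the tower law gives 2 | [L:Q]. Likewise Q(∛594) ⊂ L with [Q(∛594):Q] = 3 (because 594 is not a perfect cube), so 3 | [L:Q]. As gcd(2,3) = 1, [L:Q] is divisible by 6. Conversely L is generated over Q by √262 and ∛594, so [L:Q] ≤ 2·3 = 6. Therefore [Q(√262, ∛594) : Q] = 6.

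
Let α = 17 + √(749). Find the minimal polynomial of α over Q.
m_α(x) = x^2 - 34x - 460

From α - 17 = √(749), squaring gives (α - 17)^2 = 749, i.e. α^2 - 34α + 289 = 749, so α^2 - 34α - 460 = 0. The discriminant of x^2 - 34x - 460 is (-34)^2 - 4·(-460) = 1156 + 1840 = 2996, and 4·(749) is not a perfect square in Q since 749 is squarefree and ≠ 1. Hence x^2 - 34x - 460 is irreducible over Q and is the minimal polynomial of α.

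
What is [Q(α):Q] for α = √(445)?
[Q(α):Q] = 2

[Q(α):Q] equals the degree of the minimal polynomial of α. Here α^2 = 445 and x^2 - 445 is irreducible (d = 445 is squarefree, ≠ 1, hence not a square), so deg(m_α) = 2. Thus [Q(α):Q] = 2.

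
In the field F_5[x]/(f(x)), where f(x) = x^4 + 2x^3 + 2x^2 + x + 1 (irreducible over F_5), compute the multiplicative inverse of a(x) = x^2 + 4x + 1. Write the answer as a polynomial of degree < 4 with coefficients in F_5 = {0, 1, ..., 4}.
a(x)^(-1) ≡ x^3 + x^2 + 3x + 4 (mod f(x))

Since f is irreducible over F_5, F_5[x]/(f) is a field and a(x) ≠ 0 has an inverse. Apply the extended Euclidean algorithm to f(x) and a(x) in F_5[x]: f(x) = (x^2 + 3x + 4)·a(x) + (2x + 2);  a(x) = (3x + 4)·(2x + 2) + (3). The last nonzero remainder is the constant 3 = gcd(f, a) in F_5. Back-substituting through the division chain expresses 3 = s(x)·a(x) + t(x)·f(x) with s(x) ≡ 3x^3 + 3x^2 + 4x + 2 (mod f), so (3x^3 + 3x^2 + 4x + 2)·a(x) ≡ 3 (mod f). Multiplying by 3^(-1) ≡ 2 in F_5 gives a(x)^(-1) ≡ 2·(3x^3 + 3x^2 + 4x + 2) ≡ x^3 + x^2 + 3x + 4 (mod f). Check: (x^2 + 4x + 1)·(x^3 + x^2 + 3x + 4) = x^5 + 3x^3 + 2x^2 + 4x + 4 ≡ 1 (mod x^4 + 2x^3 + 2x^2 + x + 1).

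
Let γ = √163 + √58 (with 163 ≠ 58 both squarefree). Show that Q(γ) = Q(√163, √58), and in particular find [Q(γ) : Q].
[Q(γ) : Q] = 4 (equivalently, Q(γ) = Q(√163, √58))

Obviously Q(γ) ⊆ Q(√163, √58), and [Q(√163, √58):Q] = 4 (since 163, 58 are distinct squarefree integers > 1 with 9454 not a perfect square). To show equality we compute the minimal polynomial of γ. From γ = √163 + √58: γ^2 = 163 + 2√(9454) + 58 = 221 + 2√(9454), so γ^2 - 221 = 2√(9454); squaring, (γ^2 - 221)^2 = 4·9454, i.e. γ^4 - 442γ^2 + 48841 - 37816 = 0, i.e. γ^4 - 442γ^2 + 11025 = 0. So γ is a root of x^4 - 442x^2 + 11025. This polynomial is irreducible over Q: it has no rational root (each ±√163 ± √58 is irrational), and any factorization into two quadratics over Q would force √(9454) ∈ Q (pairing opposite roots) or √163, √58 ∈ Q (other pairings), all impossible. Hence [Q(γ):Q] = 4 = [Q(√163, √58):Q], so Q(γ) = Q(√163, √58).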